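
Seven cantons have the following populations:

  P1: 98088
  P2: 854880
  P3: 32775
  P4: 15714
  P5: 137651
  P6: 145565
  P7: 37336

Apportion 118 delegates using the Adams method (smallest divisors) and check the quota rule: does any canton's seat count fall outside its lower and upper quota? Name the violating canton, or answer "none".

Standard quotas: P1 8.755, P2 76.305, P3 2.925, P4 1.403, P5 12.286, P6 12.993, P7 3.333.
Adams allocation: P1 9, P2 75, P3 3, P4 2, P5 12, P6 13, P7 4.
P2 has quota 76.305 (lower 76, upper 77) but receives 75 — outside the quota interval.

P2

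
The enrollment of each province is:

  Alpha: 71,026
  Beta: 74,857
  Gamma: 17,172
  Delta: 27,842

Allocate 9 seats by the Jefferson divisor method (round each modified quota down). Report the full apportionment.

Standard divisor 190897/9 ≈ 21210.778; standard quotas: Alpha 3.349, Beta 3.529, Gamma 0.810, Delta 1.313.
Rounding down gives 3, 3, 0, 1 = 7 seats, so the divisor must be adjusted.
With modified divisor 17581.2: modified quotas Alpha 4.040, Beta 4.258, Gamma 0.977, Delta 1.584.
Rounding down: Alpha 4, Beta 4, Gamma 0, Delta 1 (total 9).

Alpha 4; Beta 4; Gamma 0; Delta 1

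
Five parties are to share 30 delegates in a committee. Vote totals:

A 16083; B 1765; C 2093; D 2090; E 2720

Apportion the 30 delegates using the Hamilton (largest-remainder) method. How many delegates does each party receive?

Total 24751; standard divisor 24751/30 ≈ 825.033.
Standard quotas: A 19.4938, B 2.1393, C 2.5369, D 2.5332, E 3.2968.
Lower quotas: A 19, B 2, C 2, D 2, E 3 (sum 28, leaving 2 seats).
Remainders in descending order: C 0.5369, D 0.5332, A 0.4938, E 0.2968, B 0.1393.
Largest remainders: C, D receive the extra seats.

A 19, B 2, C 3, D 3, E 3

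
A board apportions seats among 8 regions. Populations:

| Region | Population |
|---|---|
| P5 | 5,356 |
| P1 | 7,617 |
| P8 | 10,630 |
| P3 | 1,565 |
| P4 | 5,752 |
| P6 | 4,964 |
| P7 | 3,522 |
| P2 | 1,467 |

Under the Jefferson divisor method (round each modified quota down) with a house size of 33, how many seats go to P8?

Standard divisor 40873/33 ≈ 1238.576; standard quotas: P5 4.324, P1 6.150, P8 8.582, P3 1.264, P4 4.644, P6 4.008, P7 2.844, P2 1.184.
Rounding down gives 4, 6, 8, 1, 4, 4, 2, 1 = 30 seats, so the divisor must be adjusted.
With modified divisor 1100: modified quotas P5 4.869, P1 6.925, P8 9.664, P3 1.423, P4 5.229, P6 4.513, P7 3.202, P2 1.334.
Rounding down: P5 4, P1 6, P8 9, P3 1, P4 5, P6 4, P7 3, P2 1 (total 33).
P8 receives 9.

9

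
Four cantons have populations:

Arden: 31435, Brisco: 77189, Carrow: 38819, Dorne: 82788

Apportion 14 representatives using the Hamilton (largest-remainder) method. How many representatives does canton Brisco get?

Total 230231; standard divisor 230231/14 ≈ 16445.071.
Standard quotas: Arden 1.9115, Brisco 4.6937, Carrow 2.3605, Dorne 5.0342.
Lower quotas: Arden 1, Brisco 4, Carrow 2, Dorne 5 (sum 12, leaving 2 seats).
Remainders in descending order: Arden 0.9115, Brisco 0.6937, Carrow 0.3605, Dorne 0.0342.
Largest remainders: Arden, Brisco receive the extra seats.
Brisco receives 5.

5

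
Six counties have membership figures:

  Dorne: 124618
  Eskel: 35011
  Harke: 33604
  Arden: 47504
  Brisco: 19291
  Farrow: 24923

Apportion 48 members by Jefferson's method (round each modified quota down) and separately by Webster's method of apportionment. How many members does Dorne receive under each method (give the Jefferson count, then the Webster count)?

Jefferson: Dorne 22, Eskel 6, Harke 5, Arden 8, Brisco 3, Farrow 4.
Webster: Dorne 21, Eskel 6, Harke 6, Arden 8, Brisco 3, Farrow 4.
Dorne gets 22 under Jefferson and 21 under Webster.

22 and 21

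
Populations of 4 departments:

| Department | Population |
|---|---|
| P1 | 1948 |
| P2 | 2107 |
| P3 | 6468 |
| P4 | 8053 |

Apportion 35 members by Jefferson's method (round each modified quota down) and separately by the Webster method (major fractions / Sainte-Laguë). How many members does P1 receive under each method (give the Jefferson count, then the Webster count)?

3 and 4

Jefferson: P1 3, P2 4, P3 12, P4 16.
Webster: P1 4, P2 4, P3 12, P4 15.
P1 gets 3 under Jefferson and 4 under Webster.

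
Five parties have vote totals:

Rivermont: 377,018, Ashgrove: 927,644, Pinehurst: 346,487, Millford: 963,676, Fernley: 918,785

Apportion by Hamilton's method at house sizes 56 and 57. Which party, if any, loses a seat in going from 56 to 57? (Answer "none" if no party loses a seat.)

none

At 56 seats: Rivermont 6, Ashgrove 15, Pinehurst 5, Millford 15, Fernley 15.
At 57 seats: Rivermont 6, Ashgrove 15, Pinehurst 6, Millford 15, Fernley 15.
No party's allocation decreased.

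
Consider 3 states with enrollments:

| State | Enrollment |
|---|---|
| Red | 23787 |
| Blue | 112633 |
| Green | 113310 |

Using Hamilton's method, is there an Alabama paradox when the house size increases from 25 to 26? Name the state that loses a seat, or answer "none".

Red

At 25 seats: Red 3, Blue 11, Green 11.
At 26 seats: Red 2, Blue 12, Green 12.
Red drops from 3 to 2.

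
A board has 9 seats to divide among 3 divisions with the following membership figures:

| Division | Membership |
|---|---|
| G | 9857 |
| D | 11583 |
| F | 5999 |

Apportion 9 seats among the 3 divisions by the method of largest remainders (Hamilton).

Total 27439; standard divisor 27439/9 ≈ 3048.778.
Standard quotas: G 3.2331, D 3.7992, F 1.9677.
Lower quotas: G 3, D 3, F 1 (sum 7, leaving 2 seats).
Remainders in descending order: F 0.9677, D 0.7992, G 0.2331.
Largest remainders: F, D receive the extra seats.

G 3, D 4, F 2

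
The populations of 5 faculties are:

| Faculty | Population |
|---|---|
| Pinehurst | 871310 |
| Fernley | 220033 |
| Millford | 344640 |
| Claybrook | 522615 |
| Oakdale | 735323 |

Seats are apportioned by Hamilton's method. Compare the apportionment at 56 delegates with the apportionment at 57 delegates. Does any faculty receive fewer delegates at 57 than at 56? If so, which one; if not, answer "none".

none

At 56 seats: Pinehurst 18, Fernley 5, Millford 7, Claybrook 11, Oakdale 15.
At 57 seats: Pinehurst 18, Fernley 5, Millford 7, Claybrook 11, Oakdale 16.
No faculty's allocation decreased.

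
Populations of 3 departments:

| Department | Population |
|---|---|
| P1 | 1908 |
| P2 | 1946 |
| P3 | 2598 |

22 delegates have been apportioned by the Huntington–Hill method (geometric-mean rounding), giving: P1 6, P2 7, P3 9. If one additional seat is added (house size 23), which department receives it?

Priority for the next seat is population ÷ (√(s·(s+1))).
Priorities: P1 294.411, P2 260.045, P3 273.853.
Highest priority: P1.

P1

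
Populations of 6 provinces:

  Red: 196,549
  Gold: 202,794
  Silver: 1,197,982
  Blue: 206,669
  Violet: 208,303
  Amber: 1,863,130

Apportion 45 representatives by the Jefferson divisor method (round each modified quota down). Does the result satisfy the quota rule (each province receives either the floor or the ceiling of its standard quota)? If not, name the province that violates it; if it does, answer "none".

Amber

Standard quotas: Red 2.282, Gold 2.355, Silver 13.911, Blue 2.400, Violet 2.419, Amber 21.634.
Jefferson allocation: Red 2, Gold 2, Silver 14, Blue 2, Violet 2, Amber 23.
Amber has quota 21.634 (lower 21, upper 22) but receives 23 — outside the quota interval.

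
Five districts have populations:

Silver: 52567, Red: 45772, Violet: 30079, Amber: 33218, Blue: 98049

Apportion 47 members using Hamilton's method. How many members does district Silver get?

10

The standard divisor is 259685/47 ≈ 5525.213.
Standard quotas: Silver 9.5140, Red 8.2842, Violet 5.4440, Amber 6.0121, Blue 17.7457.
Lower quotas: Silver 9, Red 8, Violet 5, Amber 6, Blue 17 (sum 45, leaving 2 seats).
Remainders in descending order: Blue 0.7457, Silver 0.5140, Violet 0.4440, Red 0.2842, Amber 0.0121.
The surplus seats go to Blue, Silver.
Silver receives 10.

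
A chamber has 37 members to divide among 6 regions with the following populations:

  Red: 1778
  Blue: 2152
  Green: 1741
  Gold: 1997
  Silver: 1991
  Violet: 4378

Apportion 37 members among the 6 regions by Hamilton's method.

Red 5, Blue 6, Green 5, Gold 5, Silver 5, Violet 11

The standard divisor is 14037/37 ≈ 379.378.
Standard quotas: Red 4.687, Blue 5.672, Green 4.589, Gold 5.264, Silver 5.248, Violet 11.540.
Lower quotas: Red 4, Blue 5, Green 4, Gold 5, Silver 5, Violet 11 (sum 34, leaving 3 seats).
Remainders in descending order: Red 0.687, Blue 0.672, Green 0.589, Violet 0.540, Gold 0.264, Silver 0.248.
Largest remainders: Red, Blue, Green receive the extra seats.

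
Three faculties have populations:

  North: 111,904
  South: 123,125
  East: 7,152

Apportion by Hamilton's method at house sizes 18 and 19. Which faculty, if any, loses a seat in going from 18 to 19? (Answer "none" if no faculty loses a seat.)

At 18 seats: North 8, South 9, East 1.
At 19 seats: North 9, South 10, East 0.
East drops from 1 to 0.

East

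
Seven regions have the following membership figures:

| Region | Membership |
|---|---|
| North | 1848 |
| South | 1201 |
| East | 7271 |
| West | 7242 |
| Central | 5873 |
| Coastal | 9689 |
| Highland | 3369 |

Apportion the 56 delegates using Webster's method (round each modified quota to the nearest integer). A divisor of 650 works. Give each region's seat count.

With modified divisor 650: modified quotas North 2.843, South 1.848, East 11.186, West 11.142, Central 9.035, Coastal 14.906, Highland 5.183.
Rounding to the nearest integer: North 3, South 2, East 11, West 11, Central 9, Coastal 15, Highland 5 (total 56).

North 3, South 2, East 11, West 11, Central 9, Coastal 15, Highland 5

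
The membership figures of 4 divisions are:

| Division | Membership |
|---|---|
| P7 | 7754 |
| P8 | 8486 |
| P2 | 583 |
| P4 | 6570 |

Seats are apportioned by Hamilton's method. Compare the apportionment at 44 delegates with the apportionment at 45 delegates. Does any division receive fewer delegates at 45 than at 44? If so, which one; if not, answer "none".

At 44 seats: P7 15, P8 16, P2 1, P4 12.
At 45 seats: P7 15, P8 16, P2 1, P4 13.
No division's allocation decreased.

none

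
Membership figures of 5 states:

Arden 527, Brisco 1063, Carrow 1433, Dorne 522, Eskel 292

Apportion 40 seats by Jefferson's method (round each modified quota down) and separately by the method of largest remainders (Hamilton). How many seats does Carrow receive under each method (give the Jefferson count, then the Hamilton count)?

Jefferson: Arden 5, Brisco 11, Carrow 16, Dorne 5, Eskel 3.
Hamilton: Arden 6, Brisco 11, Carrow 15, Dorne 5, Eskel 3.
Carrow gets 16 under Jefferson and 15 under Hamilton.

16 and 15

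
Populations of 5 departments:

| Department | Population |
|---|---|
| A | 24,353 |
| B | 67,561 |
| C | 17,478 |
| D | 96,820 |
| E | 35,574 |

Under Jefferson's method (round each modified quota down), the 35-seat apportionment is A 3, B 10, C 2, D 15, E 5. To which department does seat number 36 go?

B

Priority for the next seat is population ÷ (current seats + 1).
Priorities: A 6088.250, B 6141.909, C 5826.000, D 6051.250, E 5929.000.
Highest priority: B.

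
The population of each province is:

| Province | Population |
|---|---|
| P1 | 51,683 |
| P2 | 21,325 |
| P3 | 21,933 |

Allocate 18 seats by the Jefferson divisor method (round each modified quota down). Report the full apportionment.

P1 10, P2 4, P3 4

Standard divisor 94941/18 ≈ 5274.5; standard quotas: P1 9.799, P2 4.043, P3 4.158.
Rounding down gives 9, 4, 4 = 17 seats, so the divisor must be adjusted.
With modified divisor 4900: modified quotas P1 10.548, P2 4.352, P3 4.476.
Rounding down: P1 10, P2 4, P3 4 (total 18).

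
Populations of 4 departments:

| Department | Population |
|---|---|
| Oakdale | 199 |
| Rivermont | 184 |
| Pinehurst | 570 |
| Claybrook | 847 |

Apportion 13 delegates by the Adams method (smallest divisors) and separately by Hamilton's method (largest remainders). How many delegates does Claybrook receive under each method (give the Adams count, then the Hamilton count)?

Adams: Oakdale 2, Rivermont 2, Pinehurst 4, Claybrook 5.
Hamilton: Oakdale 2, Rivermont 1, Pinehurst 4, Claybrook 6.
Claybrook gets 5 under Adams and 6 under Hamilton.

5 and 6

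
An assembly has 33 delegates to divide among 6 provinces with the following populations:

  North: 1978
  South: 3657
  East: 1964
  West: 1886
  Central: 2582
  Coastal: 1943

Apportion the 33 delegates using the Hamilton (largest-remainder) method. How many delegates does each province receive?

Total 14010; standard divisor 14010/33 ≈ 424.545.
Standard quotas: North 4.659, South 8.614, East 4.626, West 4.442, Central 6.082, Coastal 4.577.
Lower quotas: North 4, South 8, East 4, West 4, Central 6, Coastal 4 (sum 30, leaving 3 seats).
Remainders in descending order: North 0.659, East 0.626, South 0.614, Coastal 0.577, West 0.442, Central 0.082.
The surplus seats go to North, East, South.

North 5, South 9, East 5, West 4, Central 6, Coastal 4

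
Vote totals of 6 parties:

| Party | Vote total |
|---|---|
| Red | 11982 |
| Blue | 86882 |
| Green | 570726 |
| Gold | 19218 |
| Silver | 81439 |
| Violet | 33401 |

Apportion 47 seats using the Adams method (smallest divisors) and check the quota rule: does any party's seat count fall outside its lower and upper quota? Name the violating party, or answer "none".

Green

Standard quotas: Red 0.701, Blue 5.081, Green 33.378, Gold 1.124, Silver 4.763, Violet 1.953.
Adams allocation: Red 1, Blue 5, Green 32, Gold 2, Silver 5, Violet 2.
Green has quota 33.378 (lower 33, upper 34) but receives 32 — outside the quota interval.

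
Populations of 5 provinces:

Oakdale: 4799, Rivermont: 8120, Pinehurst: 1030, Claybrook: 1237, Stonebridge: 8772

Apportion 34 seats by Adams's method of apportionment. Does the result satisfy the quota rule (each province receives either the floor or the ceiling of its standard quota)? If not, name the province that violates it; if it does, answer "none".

Standard quotas: Oakdale 6.811, Rivermont 11.523, Pinehurst 1.462, Claybrook 1.755, Stonebridge 12.449.
Adams allocation: Oakdale 7, Rivermont 11, Pinehurst 2, Claybrook 2, Stonebridge 12.
Every allocation lies between the lower and upper quota.

none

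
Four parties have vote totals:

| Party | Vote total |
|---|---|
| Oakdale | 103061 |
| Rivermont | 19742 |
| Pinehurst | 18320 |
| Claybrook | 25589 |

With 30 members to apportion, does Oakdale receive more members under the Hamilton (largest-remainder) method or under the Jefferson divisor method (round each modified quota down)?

Jefferson

Hamilton: Oakdale 18, Rivermont 4, Pinehurst 3, Claybrook 5.
Jefferson: Oakdale 20, Rivermont 3, Pinehurst 3, Claybrook 4.
Oakdale gets 18 under Hamilton and 20 under Jefferson.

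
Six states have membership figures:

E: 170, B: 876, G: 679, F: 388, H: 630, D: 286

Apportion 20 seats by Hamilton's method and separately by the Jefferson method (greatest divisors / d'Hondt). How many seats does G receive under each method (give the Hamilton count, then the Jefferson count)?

4 and 5

Hamilton: E 1, B 6, G 4, F 3, H 4, D 2.
Jefferson: E 1, B 6, G 5, F 2, H 4, D 2.
G gets 4 under Hamilton and 5 under Jefferson.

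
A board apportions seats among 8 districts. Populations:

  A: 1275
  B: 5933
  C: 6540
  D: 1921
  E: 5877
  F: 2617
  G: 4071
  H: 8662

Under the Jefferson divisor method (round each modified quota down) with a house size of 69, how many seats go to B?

Standard divisor 36896/69 ≈ 534.725; standard quotas: A 2.384, B 11.095, C 12.231, D 3.593, E 10.991, F 4.894, G 7.613, H 16.199.
Rounding down gives 2, 11, 12, 3, 10, 4, 7, 16 = 65 seats, so the divisor must be adjusted.
With modified divisor 506: modified quotas A 2.520, B 11.725, C 12.925, D 3.796, E 11.615, F 5.172, G 8.045, H 17.119.
Rounding down: A 2, B 11, C 12, D 3, E 11, F 5, G 8, H 17 (total 69).
B receives 11.

11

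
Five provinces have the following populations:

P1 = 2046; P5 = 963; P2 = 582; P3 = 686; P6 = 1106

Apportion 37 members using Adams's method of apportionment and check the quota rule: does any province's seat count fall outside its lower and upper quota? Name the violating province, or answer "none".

P1

Standard quotas: P1 14.063, P5 6.619, P2 4.000, P3 4.715, P6 7.602.
Adams allocation: P1 13, P5 7, P2 4, P3 5, P6 8.
P1 has quota 14.063 (lower 14, upper 15) but receives 13 — outside the quota interval.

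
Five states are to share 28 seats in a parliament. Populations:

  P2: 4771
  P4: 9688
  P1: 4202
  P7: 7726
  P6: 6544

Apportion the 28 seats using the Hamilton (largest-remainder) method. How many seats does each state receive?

P2: 4; P4: 8; P1: 4; P7: 7; P6: 5

Total 32931; standard divisor 32931/28 ≈ 1176.107.
Standard quotas: P2 4.0566, P4 8.2373, P1 3.5728, P7 6.5691, P6 5.5641.
Lower quotas: P2 4, P4 8, P1 3, P7 6, P6 5 (sum 26, leaving 2 seats).
Remainders in descending order: P1 0.5728, P7 0.5691, P6 0.5641, P4 0.2373, P2 0.0566.
Largest remainders: P1, P7 receive the extra seats.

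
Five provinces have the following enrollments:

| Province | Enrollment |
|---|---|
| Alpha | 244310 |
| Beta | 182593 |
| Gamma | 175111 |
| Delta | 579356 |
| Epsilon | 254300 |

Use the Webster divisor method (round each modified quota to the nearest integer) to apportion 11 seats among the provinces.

Standard divisor 1435670/11 ≈ 130515.455; standard quotas: Alpha 1.872, Beta 1.399, Gamma 1.342, Delta 4.439, Epsilon 1.948.
Rounding to the nearest integer gives 2, 1, 1, 4, 2 = 10 seats, so the divisor must be adjusted.
With modified divisor 125200: modified quotas Alpha 1.951, Beta 1.458, Gamma 1.399, Delta 4.627, Epsilon 2.031.
Rounding to the nearest integer: Alpha 2, Beta 1, Gamma 1, Delta 5, Epsilon 2 (total 11).

Alpha=2, Beta=1, Gamma=1, Delta=5, Epsilon=2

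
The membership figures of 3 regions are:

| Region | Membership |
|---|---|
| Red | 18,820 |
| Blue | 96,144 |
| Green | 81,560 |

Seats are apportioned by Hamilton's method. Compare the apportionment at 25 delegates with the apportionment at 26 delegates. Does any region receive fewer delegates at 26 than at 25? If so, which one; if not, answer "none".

Red

At 25 seats: Red 3, Blue 12, Green 10.
At 26 seats: Red 2, Blue 13, Green 11.
Red drops from 3 to 2.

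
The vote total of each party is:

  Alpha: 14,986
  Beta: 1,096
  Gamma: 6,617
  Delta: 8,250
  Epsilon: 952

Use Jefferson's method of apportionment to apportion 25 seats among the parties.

Alpha 13, Beta 0, Gamma 5, Delta 7, Epsilon 0

Standard divisor 31901/25 ≈ 1276.04; standard quotas: Alpha 11.744, Beta 0.859, Gamma 5.186, Delta 6.465, Epsilon 0.746.
Rounding down gives 11, 0, 5, 6, 0 = 22 seats, so the divisor must be adjusted.
With modified divisor 1130: modified quotas Alpha 13.262, Beta 0.970, Gamma 5.856, Delta 7.301, Epsilon 0.842.
Rounding down: Alpha 13, Beta 0, Gamma 5, Delta 7, Epsilon 0 (total 25).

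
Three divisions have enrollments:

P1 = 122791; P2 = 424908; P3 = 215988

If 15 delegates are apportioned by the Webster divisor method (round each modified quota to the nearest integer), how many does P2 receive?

9

Standard divisor 763687/15 ≈ 50912.467; standard quotas: P1 2.412, P2 8.346, P3 4.242.
Rounding to the nearest integer gives 2, 8, 4 = 14 seats, so the divisor must be adjusted.
With modified divisor 49600: modified quotas P1 2.476, P2 8.567, P3 4.355.
Rounding to the nearest integer: P1 2, P2 9, P3 4 (total 15).
P2 receives 9.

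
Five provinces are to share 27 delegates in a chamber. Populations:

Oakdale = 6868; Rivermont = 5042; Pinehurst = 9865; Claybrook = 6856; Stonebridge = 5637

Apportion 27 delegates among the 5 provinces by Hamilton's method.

Standard divisor: 34268 ÷ 27 ≈ 1269.185.
Standard quotas: Oakdale 5.4113, Rivermont 3.9726, Pinehurst 7.7727, Claybrook 5.4019, Stonebridge 4.4414.
Lower quotas: Oakdale 5, Rivermont 3, Pinehurst 7, Claybrook 5, Stonebridge 4 (sum 24, leaving 3 seats).
Remainders in descending order: Rivermont 0.9726, Pinehurst 0.7727, Stonebridge 0.4414, Oakdale 0.4113, Claybrook 0.4019.
Largest remainders: Rivermont, Pinehurst, Stonebridge receive the extra seats.

Oakdale 5, Rivermont 4, Pinehurst 8, Claybrook 5, Stonebridge 5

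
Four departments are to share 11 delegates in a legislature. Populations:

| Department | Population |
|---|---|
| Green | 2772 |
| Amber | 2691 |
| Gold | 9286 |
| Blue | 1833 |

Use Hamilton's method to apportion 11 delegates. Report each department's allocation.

Standard divisor: 16582 ÷ 11 ≈ 1507.455.
Standard quotas: Green 1.8389, Amber 1.7851, Gold 6.1601, Blue 1.2160.
Lower quotas: Green 1, Amber 1, Gold 6, Blue 1 (sum 9, leaving 2 seats).
Remainders in descending order: Green 0.8389, Amber 0.7851, Blue 0.2160, Gold 0.1601.
The surplus seats go to Green, Amber.

Green=2, Amber=2, Gold=6, Blue=1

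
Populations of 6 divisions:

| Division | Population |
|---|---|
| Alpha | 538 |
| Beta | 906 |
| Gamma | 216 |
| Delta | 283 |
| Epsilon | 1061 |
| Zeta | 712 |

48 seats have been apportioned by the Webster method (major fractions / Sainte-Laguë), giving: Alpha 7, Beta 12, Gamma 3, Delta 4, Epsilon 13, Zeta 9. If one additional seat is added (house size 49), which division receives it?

Priority for the next seat is population ÷ (current seats + 0.5).
Priorities: Alpha 71.733, Beta 72.480, Gamma 61.714, Delta 62.889, Epsilon 78.593, Zeta 74.947.
Highest priority: Epsilon.

Epsilon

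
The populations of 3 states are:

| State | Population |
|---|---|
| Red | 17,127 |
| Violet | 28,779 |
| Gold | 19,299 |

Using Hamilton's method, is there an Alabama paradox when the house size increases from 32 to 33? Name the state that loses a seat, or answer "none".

none

At 32 seats: Red 8, Violet 14, Gold 10.
At 33 seats: Red 9, Violet 14, Gold 10.
No state's allocation decreased.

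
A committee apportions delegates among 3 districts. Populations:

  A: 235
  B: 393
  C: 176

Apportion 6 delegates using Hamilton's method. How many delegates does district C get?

1

The standard divisor is 804/6 = 134.
Standard quotas: A 1.754, B 2.933, C 1.313.
Lower quotas: A 1, B 2, C 1 (sum 4, leaving 2 seats).
Remainders in descending order: B 0.933, A 0.754, C 0.313.
Largest remainders: B, A receive the extra seats.
C receives 1.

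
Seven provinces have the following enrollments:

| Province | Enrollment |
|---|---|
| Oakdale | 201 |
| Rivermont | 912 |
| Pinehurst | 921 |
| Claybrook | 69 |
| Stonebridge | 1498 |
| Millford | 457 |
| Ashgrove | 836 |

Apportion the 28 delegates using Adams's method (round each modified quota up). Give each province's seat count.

Oakdale: 1, Rivermont: 5, Pinehurst: 5, Claybrook: 1, Stonebridge: 8, Millford: 3, Ashgrove: 5

Standard divisor 4894/28 ≈ 174.786; standard quotas: Oakdale 1.150, Rivermont 5.218, Pinehurst 5.269, Claybrook 0.395, Stonebridge 8.570, Millford 2.615, Ashgrove 4.783.
Rounding up gives 2, 6, 6, 1, 9, 3, 5 = 32 seats, so the divisor must be adjusted.
With modified divisor 206.6: modified quotas Oakdale 0.973, Rivermont 4.414, Pinehurst 4.458, Claybrook 0.334, Stonebridge 7.251, Millford 2.212, Ashgrove 4.046.
Rounding up: Oakdale 1, Rivermont 5, Pinehurst 5, Claybrook 1, Stonebridge 8, Millford 3, Ashgrove 5 (total 28).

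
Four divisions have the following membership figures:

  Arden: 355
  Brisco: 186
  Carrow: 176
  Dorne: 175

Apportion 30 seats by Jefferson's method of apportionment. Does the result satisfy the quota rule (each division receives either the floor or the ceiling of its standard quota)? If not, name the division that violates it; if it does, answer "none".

Standard quotas: Arden 11.939, Brisco 6.256, Carrow 5.919, Dorne 5.886.
Jefferson allocation: Arden 12, Brisco 6, Carrow 6, Dorne 6.
Every allocation lies between the lower and upper quota.

none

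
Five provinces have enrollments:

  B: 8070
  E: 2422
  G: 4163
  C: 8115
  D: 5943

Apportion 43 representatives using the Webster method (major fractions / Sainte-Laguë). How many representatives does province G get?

Standard divisor 28713/43 ≈ 667.744; standard quotas: B 12.085, E 3.627, G 6.234, C 12.153, D 8.900.
Rounding to the nearest integer gives B 12, E 4, G 6, C 12, D 9 — total 43, matching the house size, so no adjustment is needed.
G receives 6.

6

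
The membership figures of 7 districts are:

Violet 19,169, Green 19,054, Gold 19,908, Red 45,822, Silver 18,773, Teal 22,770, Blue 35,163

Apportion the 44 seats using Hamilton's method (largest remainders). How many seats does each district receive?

Total 180659; standard divisor 180659/44 ≈ 4105.886.
Standard quotas: Violet 4.6687, Green 4.6407, Gold 4.8486, Red 11.1601, Silver 4.5722, Teal 5.5457, Blue 8.5640.
Lower quotas: Violet 4, Green 4, Gold 4, Red 11, Silver 4, Teal 5, Blue 8 (sum 40, leaving 4 seats).
Remainders in descending order: Gold 0.8486, Violet 0.6687, Green 0.6407, Silver 0.5722, Blue 0.5640, Teal 0.5457, Red 0.1601.
The surplus seats go to Gold, Violet, Green, Silver.

Violet 5, Green 5, Gold 5, Red 11, Silver 5, Teal 5, Blue 8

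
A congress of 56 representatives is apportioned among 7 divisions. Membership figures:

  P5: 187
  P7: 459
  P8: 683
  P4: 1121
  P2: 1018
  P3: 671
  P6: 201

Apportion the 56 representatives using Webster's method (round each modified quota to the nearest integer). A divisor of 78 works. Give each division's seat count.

P5: 2, P7: 6, P8: 9, P4: 14, P2: 13, P3: 9, P6: 3

With modified divisor 78: modified quotas P5 2.397, P7 5.885, P8 8.756, P4 14.372, P2 13.051, P3 8.603, P6 2.577.
Rounding to the nearest integer: P5 2, P7 6, P8 9, P4 14, P2 13, P3 9, P6 3 (total 56).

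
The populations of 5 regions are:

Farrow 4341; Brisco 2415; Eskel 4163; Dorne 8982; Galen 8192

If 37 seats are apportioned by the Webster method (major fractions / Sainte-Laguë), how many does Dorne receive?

Standard divisor 28093/37 ≈ 759.27; standard quotas: Farrow 5.717, Brisco 3.181, Eskel 5.483, Dorne 11.830, Galen 10.789.
Rounding to the nearest integer gives Farrow 6, Brisco 3, Eskel 5, Dorne 12, Galen 11 — total 37, matching the house size, so no adjustment is needed.
Dorne receives 12.

12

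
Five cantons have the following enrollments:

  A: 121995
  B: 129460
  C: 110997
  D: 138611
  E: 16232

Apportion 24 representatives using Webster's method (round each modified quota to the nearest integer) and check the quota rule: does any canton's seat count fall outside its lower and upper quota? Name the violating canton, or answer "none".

none

Standard quotas: A 5.660, B 6.006, C 5.150, D 6.431, E 0.753.
Webster allocation: A 6, B 6, C 5, D 6, E 1.
Every allocation lies between the lower and upper quota.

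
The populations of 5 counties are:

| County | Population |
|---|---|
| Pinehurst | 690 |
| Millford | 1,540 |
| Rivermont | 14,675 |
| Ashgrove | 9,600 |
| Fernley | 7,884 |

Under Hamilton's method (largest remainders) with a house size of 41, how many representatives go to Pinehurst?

1

Standard divisor: 34389 ÷ 41 ≈ 838.756.
Standard quotas: Pinehurst 0.8226, Millford 1.8361, Rivermont 17.4961, Ashgrove 11.4455, Fernley 9.3996.
Lower quotas: Pinehurst 0, Millford 1, Rivermont 17, Ashgrove 11, Fernley 9 (sum 38, leaving 3 seats).
Remainders in descending order: Millford 0.8361, Pinehurst 0.8226, Rivermont 0.4961, Ashgrove 0.4455, Fernley 0.3996.
The surplus seats go to Millford, Pinehurst, Rivermont.
Pinehurst receives 1.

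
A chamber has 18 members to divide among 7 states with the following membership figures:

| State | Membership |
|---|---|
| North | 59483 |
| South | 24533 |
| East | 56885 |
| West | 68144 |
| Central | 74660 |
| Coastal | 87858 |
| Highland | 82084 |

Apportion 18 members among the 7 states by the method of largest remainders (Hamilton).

North 2, South 1, East 2, West 3, Central 3, Coastal 4, Highland 3

Standard divisor: 453647 ÷ 18 ≈ 25202.611.
Standard quotas: North 2.3602, South 0.9734, East 2.2571, West 2.7038, Central 2.9624, Coastal 3.4861, Highland 3.2570.
Lower quotas: North 2, South 0, East 2, West 2, Central 2, Coastal 3, Highland 3 (sum 14, leaving 4 seats).
Remainders in descending order: South 0.9734, Central 0.9624, West 0.7038, Coastal 0.4861, North 0.3602, East 0.2571, Highland 0.2570.
Largest remainders: South, Central, West, Coastal receive the extra seats.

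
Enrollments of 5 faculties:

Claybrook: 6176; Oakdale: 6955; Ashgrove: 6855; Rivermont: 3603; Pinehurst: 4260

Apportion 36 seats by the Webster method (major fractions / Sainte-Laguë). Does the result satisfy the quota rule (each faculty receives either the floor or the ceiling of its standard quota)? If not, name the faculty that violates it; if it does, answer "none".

none

Standard quotas: Claybrook 7.984, Oakdale 8.991, Ashgrove 8.861, Rivermont 4.658, Pinehurst 5.507.
Webster allocation: Claybrook 8, Oakdale 9, Ashgrove 9, Rivermont 5, Pinehurst 5.
Every allocation lies between the lower and upper quota.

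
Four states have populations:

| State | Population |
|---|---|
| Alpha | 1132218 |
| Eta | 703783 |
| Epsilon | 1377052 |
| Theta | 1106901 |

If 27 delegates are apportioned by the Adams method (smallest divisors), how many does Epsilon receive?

Standard divisor 4319954/27 ≈ 159998.296; standard quotas: Alpha 7.076, Eta 4.399, Epsilon 8.607, Theta 6.918.
Rounding up gives 8, 5, 9, 7 = 29 seats, so the divisor must be adjusted.
With modified divisor 174000: modified quotas Alpha 6.507, Eta 4.045, Epsilon 7.914, Theta 6.362.
Rounding up: Alpha 7, Eta 5, Epsilon 8, Theta 7 (total 27).
Epsilon receives 8.

8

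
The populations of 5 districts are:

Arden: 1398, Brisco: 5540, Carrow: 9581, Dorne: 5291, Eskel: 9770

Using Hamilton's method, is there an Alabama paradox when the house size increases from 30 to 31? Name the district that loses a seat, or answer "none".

At 30 seats: Arden 2, Brisco 5, Carrow 9, Dorne 5, Eskel 9.
At 31 seats: Arden 1, Brisco 6, Carrow 9, Dorne 5, Eskel 10.
Arden drops from 2 to 1.

Arden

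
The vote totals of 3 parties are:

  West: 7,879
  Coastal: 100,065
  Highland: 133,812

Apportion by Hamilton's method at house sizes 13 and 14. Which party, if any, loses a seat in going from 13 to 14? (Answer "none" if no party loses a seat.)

At 13 seats: West 1, Coastal 5, Highland 7.
At 14 seats: West 0, Coastal 6, Highland 8.
West drops from 1 to 0.

West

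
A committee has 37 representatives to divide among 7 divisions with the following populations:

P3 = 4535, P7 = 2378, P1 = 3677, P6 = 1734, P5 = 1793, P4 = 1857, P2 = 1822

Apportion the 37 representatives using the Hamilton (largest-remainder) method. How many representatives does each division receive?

The standard divisor is 17796/37 ≈ 480.973.
Standard quotas: P3 9.429, P7 4.944, P1 7.645, P6 3.605, P5 3.728, P4 3.861, P2 3.788.
Lower quotas: P3 9, P7 4, P1 7, P6 3, P5 3, P4 3, P2 3 (sum 32, leaving 5 seats).
Remainders in descending order: P7 0.944, P4 0.861, P2 0.788, P5 0.728, P1 0.645, P6 0.605, P3 0.429.
The surplus seats go to P7, P4, P2, P5, P1.

P3 9; P7 5; P1 8; P6 3; P5 4; P4 4; P2 4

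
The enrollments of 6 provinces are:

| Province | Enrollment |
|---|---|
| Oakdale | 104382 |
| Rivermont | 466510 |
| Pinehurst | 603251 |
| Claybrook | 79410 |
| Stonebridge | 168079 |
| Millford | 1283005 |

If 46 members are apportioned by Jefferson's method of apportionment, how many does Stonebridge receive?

Standard divisor 2704637/46 ≈ 58796.457; standard quotas: Oakdale 1.775, Rivermont 7.934, Pinehurst 10.260, Claybrook 1.351, Stonebridge 2.859, Millford 21.821.
Rounding down gives 1, 7, 10, 1, 2, 21 = 42 seats, so the divisor must be adjusted.
With modified divisor 55300: modified quotas Oakdale 1.888, Rivermont 8.436, Pinehurst 10.909, Claybrook 1.436, Stonebridge 3.039, Millford 23.201.
Rounding down: Oakdale 1, Rivermont 8, Pinehurst 10, Claybrook 1, Stonebridge 3, Millford 23 (total 46).
Stonebridge receives 3.

3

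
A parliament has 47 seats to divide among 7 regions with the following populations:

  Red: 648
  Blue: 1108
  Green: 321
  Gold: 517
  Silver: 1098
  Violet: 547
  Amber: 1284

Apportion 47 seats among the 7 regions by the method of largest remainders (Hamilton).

Standard divisor: 5523 ÷ 47 ≈ 117.511.
Standard quotas: Red 5.514, Blue 9.429, Green 2.732, Gold 4.400, Silver 9.344, Violet 4.655, Amber 10.927.
Lower quotas: Red 5, Blue 9, Green 2, Gold 4, Silver 9, Violet 4, Amber 10 (sum 43, leaving 4 seats).
Remainders in descending order: Amber 0.927, Green 0.732, Violet 0.655, Red 0.514, Blue 0.429, Gold 0.400, Silver 0.344.
The surplus seats go to Amber, Green, Violet, Red.

Red 6, Blue 9, Green 3, Gold 4, Silver 9, Violet 5, Amber 11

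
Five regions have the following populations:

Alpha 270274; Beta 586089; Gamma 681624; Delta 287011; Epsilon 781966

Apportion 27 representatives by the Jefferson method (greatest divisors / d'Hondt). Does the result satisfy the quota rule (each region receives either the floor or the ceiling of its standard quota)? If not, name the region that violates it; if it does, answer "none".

none

Standard quotas: Alpha 2.799, Beta 6.070, Gamma 7.059, Delta 2.973, Epsilon 8.099.
Jefferson allocation: Alpha 3, Beta 6, Gamma 7, Delta 3, Epsilon 8.
Every allocation lies between the lower and upper quota.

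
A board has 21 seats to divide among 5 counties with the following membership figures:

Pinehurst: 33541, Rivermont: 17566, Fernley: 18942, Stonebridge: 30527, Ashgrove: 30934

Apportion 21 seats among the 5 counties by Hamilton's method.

Total 131510; standard divisor 131510/21 ≈ 6262.381.
Standard quotas: Pinehurst 5.3560, Rivermont 2.8050, Fernley 3.0247, Stonebridge 4.8747, Ashgrove 4.9397.
Lower quotas: Pinehurst 5, Rivermont 2, Fernley 3, Stonebridge 4, Ashgrove 4 (sum 18, leaving 3 seats).
Remainders in descending order: Ashgrove 0.9397, Stonebridge 0.8747, Rivermont 0.8050, Pinehurst 0.3560, Fernley 0.0247.
The surplus seats go to Ashgrove, Stonebridge, Rivermont.

Pinehurst: 5, Rivermont: 3, Fernley: 3, Stonebridge: 5, Ashgrove: 5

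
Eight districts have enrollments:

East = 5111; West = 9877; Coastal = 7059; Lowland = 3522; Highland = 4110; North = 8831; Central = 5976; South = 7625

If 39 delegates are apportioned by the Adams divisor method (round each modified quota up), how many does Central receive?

Standard divisor 52111/39 ≈ 1336.179; standard quotas: East 3.825, West 7.392, Coastal 5.283, Lowland 2.636, Highland 3.076, North 6.609, Central 4.472, South 5.707.
Rounding up gives 4, 8, 6, 3, 4, 7, 5, 6 = 43 seats, so the divisor must be adjusted.
With modified divisor 1480: modified quotas East 3.453, West 6.674, Coastal 4.770, Lowland 2.380, Highland 2.777, North 5.967, Central 4.038, South 5.152.
Rounding up: East 4, West 7, Coastal 5, Lowland 3, Highland 3, North 6, Central 5, South 6 (total 39).
Central receives 5.

5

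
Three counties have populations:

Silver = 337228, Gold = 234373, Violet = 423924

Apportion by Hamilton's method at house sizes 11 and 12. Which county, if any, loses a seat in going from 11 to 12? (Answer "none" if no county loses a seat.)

At 11 seats: Silver 4, Gold 2, Violet 5.
At 12 seats: Silver 4, Gold 3, Violet 5.
No county's allocation decreased.

none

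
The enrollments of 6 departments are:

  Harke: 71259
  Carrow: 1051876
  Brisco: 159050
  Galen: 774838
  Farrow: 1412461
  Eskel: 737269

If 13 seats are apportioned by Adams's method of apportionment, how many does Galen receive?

Standard divisor 4206753/13 ≈ 323596.385; standard quotas: Harke 0.220, Carrow 3.251, Brisco 0.492, Galen 2.394, Farrow 4.365, Eskel 2.278.
Rounding up gives 1, 4, 1, 3, 5, 3 = 17 seats, so the divisor must be adjusted.
With modified divisor 429100: modified quotas Harke 0.166, Carrow 2.451, Brisco 0.371, Galen 1.806, Farrow 3.292, Eskel 1.718.
Rounding up: Harke 1, Carrow 3, Brisco 1, Galen 2, Farrow 4, Eskel 2 (total 13).
Galen receives 2.

2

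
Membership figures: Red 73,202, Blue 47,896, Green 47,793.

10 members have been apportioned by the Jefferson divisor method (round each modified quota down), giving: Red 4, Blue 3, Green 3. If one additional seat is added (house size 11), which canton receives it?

Priority for the next seat is population ÷ (current seats + 1).
Priorities: Red 14640.400, Blue 11974.000, Green 11948.250.
Highest priority: Red.

Red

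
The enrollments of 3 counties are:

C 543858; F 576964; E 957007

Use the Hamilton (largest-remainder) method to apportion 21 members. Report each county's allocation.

C 5; F 6; E 10

Total 2077829; standard divisor 2077829/21 ≈ 98944.238.
Standard quotas: C 5.4966, F 5.8312, E 9.6722.
Lower quotas: C 5, F 5, E 9 (sum 19, leaving 2 seats).
Remainders in descending order: F 0.8312, E 0.6722, C 0.4966.
Largest remainders: F, E receive the extra seats.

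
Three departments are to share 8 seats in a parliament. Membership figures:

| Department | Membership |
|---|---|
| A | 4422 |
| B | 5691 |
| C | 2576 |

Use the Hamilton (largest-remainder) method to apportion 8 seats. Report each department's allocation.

A=3; B=3; C=2

The standard divisor is 12689/8 ≈ 1586.125.
Standard quotas: A 2.7879, B 3.5880, C 1.6241.
Lower quotas: A 2, B 3, C 1 (sum 6, leaving 2 seats).
Remainders in descending order: A 0.7879, C 0.6241, B 0.5880.
Largest remainders: A, C receive the extra seats.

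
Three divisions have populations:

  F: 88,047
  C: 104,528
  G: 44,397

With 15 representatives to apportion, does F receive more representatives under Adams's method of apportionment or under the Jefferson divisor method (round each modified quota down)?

Adams: F 6, C 6, G 3.
Jefferson: F 5, C 7, G 3.
F gets 6 under Adams and 5 under Jefferson.

Adams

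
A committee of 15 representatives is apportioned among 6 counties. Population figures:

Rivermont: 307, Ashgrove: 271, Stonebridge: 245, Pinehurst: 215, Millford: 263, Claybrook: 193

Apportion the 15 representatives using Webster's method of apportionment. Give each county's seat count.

Rivermont=3, Ashgrove=3, Stonebridge=2, Pinehurst=2, Millford=3, Claybrook=2

Standard divisor 1494/15 ≈ 99.6; standard quotas: Rivermont 3.082, Ashgrove 2.721, Stonebridge 2.460, Pinehurst 2.159, Millford 2.641, Claybrook 1.938.
Rounding to the nearest integer gives Rivermont 3, Ashgrove 3, Stonebridge 2, Pinehurst 2, Millford 3, Claybrook 2 — total 15, matching the house size, so no adjustment is needed.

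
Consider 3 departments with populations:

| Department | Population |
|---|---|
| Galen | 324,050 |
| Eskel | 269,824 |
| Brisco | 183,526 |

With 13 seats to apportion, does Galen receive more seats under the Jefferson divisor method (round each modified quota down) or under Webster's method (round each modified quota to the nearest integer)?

Jefferson: Galen 6, Eskel 4, Brisco 3.
Webster: Galen 5, Eskel 5, Brisco 3.
Galen gets 6 under Jefferson and 5 under Webster.

Jefferson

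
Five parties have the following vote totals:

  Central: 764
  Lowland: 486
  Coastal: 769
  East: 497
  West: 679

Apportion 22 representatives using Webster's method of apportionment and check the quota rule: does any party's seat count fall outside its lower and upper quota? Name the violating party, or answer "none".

none

Standard quotas: Central 5.261, Lowland 3.346, Coastal 5.295, East 3.422, West 4.675.
Webster allocation: Central 5, Lowland 3, Coastal 5, East 4, West 5.
Every allocation lies between the lower and upper quota.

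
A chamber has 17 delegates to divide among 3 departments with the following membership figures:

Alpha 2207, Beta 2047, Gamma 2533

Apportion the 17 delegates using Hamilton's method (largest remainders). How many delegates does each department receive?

Alpha 6, Beta 5, Gamma 6

Standard divisor: 6787 ÷ 17 ≈ 399.235.
Standard quotas: Alpha 5.528, Beta 5.127, Gamma 6.345.
Lower quotas: Alpha 5, Beta 5, Gamma 6 (sum 16, leaving 1 seat).
Remainders in descending order: Alpha 0.528, Gamma 0.345, Beta 0.127.
Largest remainder: Alpha receives the extra seat.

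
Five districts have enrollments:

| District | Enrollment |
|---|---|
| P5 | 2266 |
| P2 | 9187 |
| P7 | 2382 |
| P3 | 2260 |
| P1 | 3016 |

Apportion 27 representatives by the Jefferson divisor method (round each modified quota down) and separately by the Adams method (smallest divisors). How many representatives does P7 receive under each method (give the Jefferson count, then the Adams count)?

3 and 4

Jefferson: P5 3, P2 14, P7 3, P3 3, P1 4.
Adams: P5 3, P2 13, P7 4, P3 3, P1 4.
P7 gets 3 under Jefferson and 4 under Adams.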